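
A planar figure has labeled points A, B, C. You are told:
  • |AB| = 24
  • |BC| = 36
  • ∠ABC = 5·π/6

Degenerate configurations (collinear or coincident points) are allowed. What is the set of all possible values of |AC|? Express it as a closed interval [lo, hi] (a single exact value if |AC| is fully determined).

|AC| = 12·√(6·√(3) + 13)  (≈ 58.0387)

|AB| ∈ {24}
|BC| ∈ {36}
|AC| ∈ {12·√(6·√(3) + 13)}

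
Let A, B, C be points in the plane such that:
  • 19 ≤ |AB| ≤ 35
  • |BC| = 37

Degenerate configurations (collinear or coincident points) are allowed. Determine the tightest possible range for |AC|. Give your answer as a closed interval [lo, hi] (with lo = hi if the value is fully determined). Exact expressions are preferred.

|AC| ∈ [2, 72]  (≈ [2.0000, 72.0000])

|AB| ∈ [19, 35]
|BC| ∈ {37}
|AC| ∈ [2, 72]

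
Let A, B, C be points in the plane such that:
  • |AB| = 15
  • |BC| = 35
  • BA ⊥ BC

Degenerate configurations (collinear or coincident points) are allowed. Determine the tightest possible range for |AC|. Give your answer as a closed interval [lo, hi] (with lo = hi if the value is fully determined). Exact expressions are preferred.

|AC| = 5·√(58)  (≈ 38.0789)

|AB| ∈ {15}
|BC| ∈ {35}
|AC| ∈ {5·√(58)}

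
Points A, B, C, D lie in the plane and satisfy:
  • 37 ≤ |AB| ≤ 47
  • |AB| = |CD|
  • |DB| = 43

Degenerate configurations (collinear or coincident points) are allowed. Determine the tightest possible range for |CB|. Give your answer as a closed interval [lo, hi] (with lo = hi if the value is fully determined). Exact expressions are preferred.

|AB| ∈ [37, 47]
|BD| ∈ {43}
|CD| ∈ [37, 47]
|AD| ∈ [0, 90]
|BC| ∈ [0, 90]
|AC| ∈ [0, 137]

|CB| ∈ [0, 90]  (≈ [0.0000, 90.0000])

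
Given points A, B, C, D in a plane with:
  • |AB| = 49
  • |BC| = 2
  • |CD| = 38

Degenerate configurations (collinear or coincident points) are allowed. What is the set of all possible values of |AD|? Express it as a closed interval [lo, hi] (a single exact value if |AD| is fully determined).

|AB| ∈ {49}
|BC| ∈ {2}
|CD| ∈ {38}
|AC| ∈ [47, 51]
|BD| ∈ [36, 40]
|AD| ∈ [9, 89]

|AD| ∈ [9, 89]  (≈ [9.0000, 89.0000])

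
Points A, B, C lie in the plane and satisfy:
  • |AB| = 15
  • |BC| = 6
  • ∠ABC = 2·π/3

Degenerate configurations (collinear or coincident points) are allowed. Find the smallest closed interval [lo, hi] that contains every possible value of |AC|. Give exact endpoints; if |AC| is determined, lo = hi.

|AC| = 3·√(39)  (≈ 18.7350)

|AB| ∈ {15}
|BC| ∈ {6}
|AC| ∈ {3·√(39)}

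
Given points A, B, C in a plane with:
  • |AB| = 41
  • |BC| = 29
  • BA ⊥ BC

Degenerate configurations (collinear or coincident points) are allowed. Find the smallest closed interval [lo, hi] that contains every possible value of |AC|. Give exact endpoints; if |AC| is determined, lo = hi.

|AC| = √(2522)  (≈ 50.2195)

|AB| ∈ {41}
|BC| ∈ {29}
|AC| ∈ {√(2522)}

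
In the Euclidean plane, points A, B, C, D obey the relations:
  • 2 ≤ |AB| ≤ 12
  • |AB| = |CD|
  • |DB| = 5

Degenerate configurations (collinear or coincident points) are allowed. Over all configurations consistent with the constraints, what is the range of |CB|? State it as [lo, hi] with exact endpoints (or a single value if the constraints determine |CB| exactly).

|AB| ∈ [2, 12]
|BD| ∈ {5}
|CD| ∈ [2, 12]
|AD| ∈ [0, 17]
|BC| ∈ [0, 17]
|AC| ∈ [0, 29]

|CB| ∈ [0, 17]  (≈ [0.0000, 17.0000])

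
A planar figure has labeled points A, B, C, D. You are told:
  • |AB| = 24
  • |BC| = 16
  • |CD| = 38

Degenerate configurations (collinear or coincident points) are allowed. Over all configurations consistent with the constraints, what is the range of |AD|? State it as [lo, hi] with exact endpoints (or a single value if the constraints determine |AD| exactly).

|AB| ∈ {24}
|BC| ∈ {16}
|CD| ∈ {38}
|AC| ∈ [8, 40]
|BD| ∈ [22, 54]
|AD| ∈ [0, 78]

|AD| ∈ [0, 78]  (≈ [0.0000, 78.0000])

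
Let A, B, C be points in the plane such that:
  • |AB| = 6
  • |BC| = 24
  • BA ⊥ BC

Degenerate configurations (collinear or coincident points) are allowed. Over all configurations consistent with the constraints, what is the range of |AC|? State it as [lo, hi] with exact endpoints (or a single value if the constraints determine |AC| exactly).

|AC| = 6·√(17)  (≈ 24.7386)

|AB| ∈ {6}
|BC| ∈ {24}
|AC| ∈ {6·√(17)}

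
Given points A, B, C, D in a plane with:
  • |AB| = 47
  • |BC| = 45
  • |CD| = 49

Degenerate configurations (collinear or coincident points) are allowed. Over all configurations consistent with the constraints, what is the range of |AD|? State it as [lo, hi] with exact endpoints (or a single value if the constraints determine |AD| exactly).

|AB| ∈ {47}
|BC| ∈ {45}
|CD| ∈ {49}
|AC| ∈ [2, 92]
|BD| ∈ [4, 94]
|AD| ∈ [0, 141]

|AD| ∈ [0, 141]  (≈ [0.0000, 141.0000])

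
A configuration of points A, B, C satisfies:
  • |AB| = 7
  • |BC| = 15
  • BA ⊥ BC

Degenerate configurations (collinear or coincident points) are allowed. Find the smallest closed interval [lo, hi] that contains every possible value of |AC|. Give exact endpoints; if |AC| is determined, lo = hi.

|AB| ∈ {7}
|BC| ∈ {15}
|AC| ∈ {√(274)}

|AC| = √(274)  (≈ 16.5529)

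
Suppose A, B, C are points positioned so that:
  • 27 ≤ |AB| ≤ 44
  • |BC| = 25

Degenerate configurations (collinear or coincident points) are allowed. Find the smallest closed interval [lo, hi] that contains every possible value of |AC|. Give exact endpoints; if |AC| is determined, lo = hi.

|AC| ∈ [2, 69]  (≈ [2.0000, 69.0000])

|AB| ∈ [27, 44]
|BC| ∈ {25}
|AC| ∈ [2, 69]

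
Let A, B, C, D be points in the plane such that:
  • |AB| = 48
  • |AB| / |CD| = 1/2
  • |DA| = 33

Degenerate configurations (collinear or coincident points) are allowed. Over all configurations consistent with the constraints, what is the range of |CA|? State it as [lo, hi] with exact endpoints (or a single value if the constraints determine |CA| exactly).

|AB| ∈ {48}
|AD| ∈ {33}
|CD| ∈ {96}
|BD| ∈ [15, 81]
|AC| ∈ [63, 129]
|BC| ∈ [15, 177]

|CA| ∈ [63, 129]  (≈ [63.0000, 129.0000])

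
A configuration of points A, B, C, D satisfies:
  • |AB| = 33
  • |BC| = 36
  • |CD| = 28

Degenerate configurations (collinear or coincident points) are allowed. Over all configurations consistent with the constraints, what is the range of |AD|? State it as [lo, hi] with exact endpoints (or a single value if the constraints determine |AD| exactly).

|AD| ∈ [0, 97]  (≈ [0.0000, 97.0000])

|AB| ∈ {33}
|BC| ∈ {36}
|CD| ∈ {28}
|AC| ∈ [3, 69]
|BD| ∈ [8, 64]
|AD| ∈ [0, 97]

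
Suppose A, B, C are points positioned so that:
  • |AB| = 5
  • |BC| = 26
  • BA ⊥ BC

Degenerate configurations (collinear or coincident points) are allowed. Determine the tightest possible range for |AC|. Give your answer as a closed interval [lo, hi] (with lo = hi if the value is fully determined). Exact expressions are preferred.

|AB| ∈ {5}
|BC| ∈ {26}
|AC| ∈ {√(701)}

|AC| = √(701)  (≈ 26.4764)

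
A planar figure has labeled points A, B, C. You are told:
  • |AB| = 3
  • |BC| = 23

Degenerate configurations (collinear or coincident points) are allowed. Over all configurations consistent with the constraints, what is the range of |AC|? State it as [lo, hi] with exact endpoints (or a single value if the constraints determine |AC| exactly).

|AC| ∈ [20, 26]  (≈ [20.0000, 26.0000])

|AB| ∈ {3}
|BC| ∈ {23}
|AC| ∈ [20, 26]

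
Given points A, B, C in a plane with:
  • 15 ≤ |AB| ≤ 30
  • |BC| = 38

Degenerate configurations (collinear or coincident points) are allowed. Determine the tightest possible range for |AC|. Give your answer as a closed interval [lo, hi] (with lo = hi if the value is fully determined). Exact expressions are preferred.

|AC| ∈ [8, 68]  (≈ [8.0000, 68.0000])

|AB| ∈ [15, 30]
|BC| ∈ {38}
|AC| ∈ [8, 68]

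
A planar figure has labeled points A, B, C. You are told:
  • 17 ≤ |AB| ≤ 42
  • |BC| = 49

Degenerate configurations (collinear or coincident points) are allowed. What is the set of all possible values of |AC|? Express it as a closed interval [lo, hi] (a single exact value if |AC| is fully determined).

|AC| ∈ [7, 91]  (≈ [7.0000, 91.0000])

|AB| ∈ [17, 42]
|BC| ∈ {49}
|AC| ∈ [7, 91]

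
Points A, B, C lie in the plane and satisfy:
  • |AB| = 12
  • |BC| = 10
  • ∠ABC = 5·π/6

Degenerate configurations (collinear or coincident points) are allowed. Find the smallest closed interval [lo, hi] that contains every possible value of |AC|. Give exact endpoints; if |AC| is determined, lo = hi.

|AB| ∈ {12}
|BC| ∈ {10}
|AC| ∈ {2·√(30·√(3) + 61)}

|AC| = 2·√(30·√(3) + 61)  (≈ 21.2567)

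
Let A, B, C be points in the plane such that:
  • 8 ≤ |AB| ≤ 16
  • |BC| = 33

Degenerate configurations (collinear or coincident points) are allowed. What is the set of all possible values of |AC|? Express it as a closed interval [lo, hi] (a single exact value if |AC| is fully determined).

|AB| ∈ [8, 16]
|BC| ∈ {33}
|AC| ∈ [17, 49]

|AC| ∈ [17, 49]  (≈ [17.0000, 49.0000])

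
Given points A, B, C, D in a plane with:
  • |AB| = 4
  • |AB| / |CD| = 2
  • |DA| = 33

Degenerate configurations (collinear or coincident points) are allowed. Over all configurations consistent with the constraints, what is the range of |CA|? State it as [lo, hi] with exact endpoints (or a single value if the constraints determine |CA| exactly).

|AB| ∈ {4}
|AD| ∈ {33}
|CD| ∈ {2}
|BD| ∈ [29, 37]
|AC| ∈ [31, 35]
|BC| ∈ [27, 39]

|CA| ∈ [31, 35]  (≈ [31.0000, 35.0000])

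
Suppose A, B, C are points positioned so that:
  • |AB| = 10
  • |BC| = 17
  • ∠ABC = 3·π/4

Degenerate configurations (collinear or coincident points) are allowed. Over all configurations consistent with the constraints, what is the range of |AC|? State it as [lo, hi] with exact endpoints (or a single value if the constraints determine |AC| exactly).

|AC| = √(170·√(2) + 389)  (≈ 25.0882)

|AB| ∈ {10}
|BC| ∈ {17}
|AC| ∈ {√(170·√(2) + 389)}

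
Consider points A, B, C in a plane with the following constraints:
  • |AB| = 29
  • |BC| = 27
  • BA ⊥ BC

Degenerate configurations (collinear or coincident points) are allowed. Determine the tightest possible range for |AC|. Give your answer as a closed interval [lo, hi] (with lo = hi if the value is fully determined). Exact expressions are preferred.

|AC| = √(1570)  (≈ 39.6232)

|AB| ∈ {29}
|BC| ∈ {27}
|AC| ∈ {√(1570)}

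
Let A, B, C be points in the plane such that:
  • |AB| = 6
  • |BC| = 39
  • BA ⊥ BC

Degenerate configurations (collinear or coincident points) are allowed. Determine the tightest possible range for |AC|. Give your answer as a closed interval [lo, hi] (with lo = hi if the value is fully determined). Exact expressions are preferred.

|AC| = 3·√(173)  (≈ 39.4588)

|AB| ∈ {6}
|BC| ∈ {39}
|AC| ∈ {3·√(173)}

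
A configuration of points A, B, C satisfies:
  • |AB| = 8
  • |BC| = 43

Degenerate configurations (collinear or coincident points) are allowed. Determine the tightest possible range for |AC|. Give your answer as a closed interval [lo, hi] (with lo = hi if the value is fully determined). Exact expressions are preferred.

|AC| ∈ [35, 51]  (≈ [35.0000, 51.0000])

|AB| ∈ {8}
|BC| ∈ {43}
|AC| ∈ [35, 51]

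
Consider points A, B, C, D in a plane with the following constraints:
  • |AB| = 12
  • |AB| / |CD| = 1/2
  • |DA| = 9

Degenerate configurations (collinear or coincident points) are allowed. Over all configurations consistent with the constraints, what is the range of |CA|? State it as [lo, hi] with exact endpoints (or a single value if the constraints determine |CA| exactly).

|CA| ∈ [15, 33]  (≈ [15.0000, 33.0000])

|AB| ∈ {12}
|AD| ∈ {9}
|CD| ∈ {24}
|BD| ∈ [3, 21]
|AC| ∈ [15, 33]
|BC| ∈ [3, 45]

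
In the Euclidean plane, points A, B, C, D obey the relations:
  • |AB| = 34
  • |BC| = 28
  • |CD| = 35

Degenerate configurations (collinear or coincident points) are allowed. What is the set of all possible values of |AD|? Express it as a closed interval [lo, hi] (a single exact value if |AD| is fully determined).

|AD| ∈ [0, 97]  (≈ [0.0000, 97.0000])

|AB| ∈ {34}
|BC| ∈ {28}
|CD| ∈ {35}
|AC| ∈ [6, 62]
|BD| ∈ [7, 63]
|AD| ∈ [0, 97]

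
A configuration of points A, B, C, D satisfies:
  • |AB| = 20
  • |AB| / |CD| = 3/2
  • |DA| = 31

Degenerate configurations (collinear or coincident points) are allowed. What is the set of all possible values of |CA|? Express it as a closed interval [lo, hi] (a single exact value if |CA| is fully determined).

|CA| ∈ [53/3, 133/3]  (≈ [17.6667, 44.3333])

|AB| ∈ {20}
|AD| ∈ {31}
|CD| ∈ {40/3}
|BD| ∈ [11, 51]
|AC| ∈ [53/3, 133/3]
|BC| ∈ [0, 193/3]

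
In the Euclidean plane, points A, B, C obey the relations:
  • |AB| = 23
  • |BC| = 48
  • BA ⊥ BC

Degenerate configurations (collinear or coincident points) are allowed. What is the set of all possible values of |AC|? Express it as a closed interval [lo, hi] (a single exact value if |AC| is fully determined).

|AB| ∈ {23}
|BC| ∈ {48}
|AC| ∈ {√(2833)}

|AC| = √(2833)  (≈ 53.2259)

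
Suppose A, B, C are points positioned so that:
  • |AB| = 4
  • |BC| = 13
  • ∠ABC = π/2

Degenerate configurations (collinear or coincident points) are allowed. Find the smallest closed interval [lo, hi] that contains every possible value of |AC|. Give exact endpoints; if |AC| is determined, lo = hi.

|AB| ∈ {4}
|BC| ∈ {13}
|AC| ∈ {√(185)}

|AC| = √(185)  (≈ 13.6015)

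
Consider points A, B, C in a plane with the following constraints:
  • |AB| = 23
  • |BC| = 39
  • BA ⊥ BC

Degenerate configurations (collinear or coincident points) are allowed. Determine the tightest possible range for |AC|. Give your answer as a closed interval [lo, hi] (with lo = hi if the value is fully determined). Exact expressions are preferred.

|AC| = 5·√(82)  (≈ 45.2769)

|AB| ∈ {23}
|BC| ∈ {39}
|AC| ∈ {5·√(82)}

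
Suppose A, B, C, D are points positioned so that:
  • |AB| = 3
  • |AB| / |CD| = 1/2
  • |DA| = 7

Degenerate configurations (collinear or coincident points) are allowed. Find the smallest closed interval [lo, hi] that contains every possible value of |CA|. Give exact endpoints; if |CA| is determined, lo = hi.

|CA| ∈ [1, 13]  (≈ [1.0000, 13.0000])

|AB| ∈ {3}
|AD| ∈ {7}
|CD| ∈ {6}
|BD| ∈ [4, 10]
|AC| ∈ [1, 13]
|BC| ∈ [0, 16]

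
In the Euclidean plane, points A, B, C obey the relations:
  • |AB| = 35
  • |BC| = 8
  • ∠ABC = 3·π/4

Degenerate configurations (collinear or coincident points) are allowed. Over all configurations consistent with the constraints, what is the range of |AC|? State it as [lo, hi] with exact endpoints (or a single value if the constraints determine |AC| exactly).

|AC| = √(280·√(2) + 1289)  (≈ 41.0485)

|AB| ∈ {35}
|BC| ∈ {8}
|AC| ∈ {√(280·√(2) + 1289)}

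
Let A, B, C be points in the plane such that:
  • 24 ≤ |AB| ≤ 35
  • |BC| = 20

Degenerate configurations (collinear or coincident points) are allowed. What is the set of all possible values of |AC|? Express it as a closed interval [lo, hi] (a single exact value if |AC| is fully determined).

|AC| ∈ [4, 55]  (≈ [4.0000, 55.0000])

|AB| ∈ [24, 35]
|BC| ∈ {20}
|AC| ∈ [4, 55]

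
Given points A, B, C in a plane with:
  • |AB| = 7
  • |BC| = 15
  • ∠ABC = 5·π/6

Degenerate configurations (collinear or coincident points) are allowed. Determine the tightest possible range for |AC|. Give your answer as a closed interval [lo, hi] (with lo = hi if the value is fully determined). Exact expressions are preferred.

|AC| = √(105·√(3) + 274)  (≈ 21.3510)

|AB| ∈ {7}
|BC| ∈ {15}
|AC| ∈ {√(105·√(3) + 274)}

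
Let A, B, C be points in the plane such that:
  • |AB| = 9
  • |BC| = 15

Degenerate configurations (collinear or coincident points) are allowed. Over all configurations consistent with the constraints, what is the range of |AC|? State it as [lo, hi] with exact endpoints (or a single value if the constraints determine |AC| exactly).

|AC| ∈ [6, 24]  (≈ [6.0000, 24.0000])

|AB| ∈ {9}
|BC| ∈ {15}
|AC| ∈ [6, 24]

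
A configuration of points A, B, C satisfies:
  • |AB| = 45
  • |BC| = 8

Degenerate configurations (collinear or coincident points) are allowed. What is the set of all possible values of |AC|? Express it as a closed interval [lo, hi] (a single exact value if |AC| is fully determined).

|AB| ∈ {45}
|BC| ∈ {8}
|AC| ∈ [37, 53]

|AC| ∈ [37, 53]  (≈ [37.0000, 53.0000])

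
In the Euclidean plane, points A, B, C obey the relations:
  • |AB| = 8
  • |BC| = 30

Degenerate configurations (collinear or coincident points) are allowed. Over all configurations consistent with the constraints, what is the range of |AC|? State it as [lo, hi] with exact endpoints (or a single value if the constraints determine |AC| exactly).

|AC| ∈ [22, 38]  (≈ [22.0000, 38.0000])

|AB| ∈ {8}
|BC| ∈ {30}
|AC| ∈ [22, 38]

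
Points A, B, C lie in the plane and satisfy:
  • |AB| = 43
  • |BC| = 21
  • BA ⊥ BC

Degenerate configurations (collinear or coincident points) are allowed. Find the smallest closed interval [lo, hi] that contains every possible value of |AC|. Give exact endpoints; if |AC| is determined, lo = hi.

|AC| = √(2290)  (≈ 47.8539)

|AB| ∈ {43}
|BC| ∈ {21}
|AC| ∈ {√(2290)}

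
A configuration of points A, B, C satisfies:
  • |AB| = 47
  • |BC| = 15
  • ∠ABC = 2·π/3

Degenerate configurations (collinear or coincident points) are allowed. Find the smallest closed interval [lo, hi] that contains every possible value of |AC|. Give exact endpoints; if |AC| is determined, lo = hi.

|AC| = √(3139)  (≈ 56.0268)

|AB| ∈ {47}
|BC| ∈ {15}
|AC| ∈ {√(3139)}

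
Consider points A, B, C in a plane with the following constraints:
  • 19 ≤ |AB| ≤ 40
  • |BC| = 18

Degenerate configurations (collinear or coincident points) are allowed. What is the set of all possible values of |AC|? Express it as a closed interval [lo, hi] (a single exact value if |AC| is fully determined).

|AC| ∈ [1, 58]  (≈ [1.0000, 58.0000])

|AB| ∈ [19, 40]
|BC| ∈ {18}
|AC| ∈ [1, 58]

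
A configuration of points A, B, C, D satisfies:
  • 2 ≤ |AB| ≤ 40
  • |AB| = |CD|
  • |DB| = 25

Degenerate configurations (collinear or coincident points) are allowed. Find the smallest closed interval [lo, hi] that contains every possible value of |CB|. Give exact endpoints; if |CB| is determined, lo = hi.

|CB| ∈ [0, 65]  (≈ [0.0000, 65.0000])

|AB| ∈ [2, 40]
|BD| ∈ {25}
|CD| ∈ [2, 40]
|AD| ∈ [0, 65]
|BC| ∈ [0, 65]
|AC| ∈ [0, 105]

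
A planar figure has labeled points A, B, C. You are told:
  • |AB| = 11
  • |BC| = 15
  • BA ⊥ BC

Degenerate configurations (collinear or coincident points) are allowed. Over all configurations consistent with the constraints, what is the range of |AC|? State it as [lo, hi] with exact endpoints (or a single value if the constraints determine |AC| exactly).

|AB| ∈ {11}
|BC| ∈ {15}
|AC| ∈ {√(346)}

|AC| = √(346)  (≈ 18.6011)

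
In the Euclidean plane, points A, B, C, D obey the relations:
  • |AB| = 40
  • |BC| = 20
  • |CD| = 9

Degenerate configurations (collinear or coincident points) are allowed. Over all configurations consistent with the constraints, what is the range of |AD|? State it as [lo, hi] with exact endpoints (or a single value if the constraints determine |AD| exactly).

|AB| ∈ {40}
|BC| ∈ {20}
|CD| ∈ {9}
|AC| ∈ [20, 60]
|BD| ∈ [11, 29]
|AD| ∈ [11, 69]

|AD| ∈ [11, 69]  (≈ [11.0000, 69.0000])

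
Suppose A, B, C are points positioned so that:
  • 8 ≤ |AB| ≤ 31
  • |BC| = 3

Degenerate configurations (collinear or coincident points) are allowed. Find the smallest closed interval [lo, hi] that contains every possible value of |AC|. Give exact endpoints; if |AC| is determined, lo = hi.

|AB| ∈ [8, 31]
|BC| ∈ {3}
|AC| ∈ [5, 34]

|AC| ∈ [5, 34]  (≈ [5.0000, 34.0000])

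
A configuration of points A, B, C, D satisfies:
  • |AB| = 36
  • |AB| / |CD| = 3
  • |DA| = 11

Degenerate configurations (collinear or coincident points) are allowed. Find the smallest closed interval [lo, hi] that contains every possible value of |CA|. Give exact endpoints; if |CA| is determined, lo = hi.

|CA| ∈ [1, 23]  (≈ [1.0000, 23.0000])

|AB| ∈ {36}
|AD| ∈ {11}
|CD| ∈ {12}
|BD| ∈ [25, 47]
|AC| ∈ [1, 23]
|BC| ∈ [13, 59]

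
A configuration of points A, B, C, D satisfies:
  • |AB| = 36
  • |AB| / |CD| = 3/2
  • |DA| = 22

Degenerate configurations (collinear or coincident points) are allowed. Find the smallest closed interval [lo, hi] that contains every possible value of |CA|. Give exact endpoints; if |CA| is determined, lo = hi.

|AB| ∈ {36}
|AD| ∈ {22}
|CD| ∈ {24}
|BD| ∈ [14, 58]
|AC| ∈ [2, 46]
|BC| ∈ [0, 82]

|CA| ∈ [2, 46]  (≈ [2.0000, 46.0000])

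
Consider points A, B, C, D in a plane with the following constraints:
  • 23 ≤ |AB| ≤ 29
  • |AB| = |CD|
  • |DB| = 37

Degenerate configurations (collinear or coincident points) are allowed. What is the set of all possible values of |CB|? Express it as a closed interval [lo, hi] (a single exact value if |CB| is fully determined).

|AB| ∈ [23, 29]
|BD| ∈ {37}
|CD| ∈ [23, 29]
|AD| ∈ [8, 66]
|BC| ∈ [8, 66]
|AC| ∈ [0, 95]

|CB| ∈ [8, 66]  (≈ [8.0000, 66.0000])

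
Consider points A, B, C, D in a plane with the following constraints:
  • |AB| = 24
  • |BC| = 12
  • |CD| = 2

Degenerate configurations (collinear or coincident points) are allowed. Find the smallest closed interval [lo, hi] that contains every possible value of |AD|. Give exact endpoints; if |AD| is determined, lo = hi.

|AD| ∈ [10, 38]  (≈ [10.0000, 38.0000])

|AB| ∈ {24}
|BC| ∈ {12}
|CD| ∈ {2}
|AC| ∈ [12, 36]
|BD| ∈ [10, 14]
|AD| ∈ [10, 38]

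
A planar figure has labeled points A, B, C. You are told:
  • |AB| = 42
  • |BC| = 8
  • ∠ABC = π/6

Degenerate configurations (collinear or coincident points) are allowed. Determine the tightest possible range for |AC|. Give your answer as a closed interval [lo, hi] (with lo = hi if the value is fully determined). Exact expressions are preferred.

|AB| ∈ {42}
|BC| ∈ {8}
|AC| ∈ {2·√(457 - 84·√(3))}

|AC| = 2·√(457 - 84·√(3))  (≈ 35.2992)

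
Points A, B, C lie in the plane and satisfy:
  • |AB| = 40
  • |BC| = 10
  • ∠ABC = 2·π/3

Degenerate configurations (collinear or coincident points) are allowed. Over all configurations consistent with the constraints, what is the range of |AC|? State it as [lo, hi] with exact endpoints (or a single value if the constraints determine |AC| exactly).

|AC| = 10·√(21)  (≈ 45.8258)

|AB| ∈ {40}
|BC| ∈ {10}
|AC| ∈ {10·√(21)}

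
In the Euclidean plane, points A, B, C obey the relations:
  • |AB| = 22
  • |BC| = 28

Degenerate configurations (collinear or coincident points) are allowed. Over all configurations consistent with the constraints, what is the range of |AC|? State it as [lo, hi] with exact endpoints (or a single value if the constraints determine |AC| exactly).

|AB| ∈ {22}
|BC| ∈ {28}
|AC| ∈ [6, 50]

|AC| ∈ [6, 50]  (≈ [6.0000, 50.0000])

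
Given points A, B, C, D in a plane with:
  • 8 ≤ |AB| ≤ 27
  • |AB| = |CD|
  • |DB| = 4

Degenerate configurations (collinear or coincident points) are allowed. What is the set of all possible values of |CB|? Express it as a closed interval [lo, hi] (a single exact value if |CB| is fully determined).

|CB| ∈ [4, 31]  (≈ [4.0000, 31.0000])

|AB| ∈ [8, 27]
|BD| ∈ {4}
|CD| ∈ [8, 27]
|AD| ∈ [4, 31]
|BC| ∈ [4, 31]
|AC| ∈ [0, 58]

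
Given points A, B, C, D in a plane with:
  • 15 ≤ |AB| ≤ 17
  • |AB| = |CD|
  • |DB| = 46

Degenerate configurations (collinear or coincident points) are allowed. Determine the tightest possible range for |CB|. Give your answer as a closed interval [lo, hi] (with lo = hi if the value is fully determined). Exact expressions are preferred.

|CB| ∈ [29, 63]  (≈ [29.0000, 63.0000])

|AB| ∈ [15, 17]
|BD| ∈ {46}
|CD| ∈ [15, 17]
|AD| ∈ [29, 63]
|BC| ∈ [29, 63]
|AC| ∈ [12, 80]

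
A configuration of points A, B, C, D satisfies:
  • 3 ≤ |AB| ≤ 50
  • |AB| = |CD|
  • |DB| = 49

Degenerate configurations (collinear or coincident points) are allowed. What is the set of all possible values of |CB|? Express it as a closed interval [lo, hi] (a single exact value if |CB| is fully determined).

|CB| ∈ [0, 99]  (≈ [0.0000, 99.0000])

|AB| ∈ [3, 50]
|BD| ∈ {49}
|CD| ∈ [3, 50]
|AD| ∈ [0, 99]
|BC| ∈ [0, 99]
|AC| ∈ [0, 149]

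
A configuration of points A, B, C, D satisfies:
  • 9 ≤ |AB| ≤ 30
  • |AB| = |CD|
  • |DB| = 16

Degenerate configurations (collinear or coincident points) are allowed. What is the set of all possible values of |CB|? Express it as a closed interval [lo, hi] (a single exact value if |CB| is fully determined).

|CB| ∈ [0, 46]  (≈ [0.0000, 46.0000])

|AB| ∈ [9, 30]
|BD| ∈ {16}
|CD| ∈ [9, 30]
|AD| ∈ [0, 46]
|BC| ∈ [0, 46]
|AC| ∈ [0, 76]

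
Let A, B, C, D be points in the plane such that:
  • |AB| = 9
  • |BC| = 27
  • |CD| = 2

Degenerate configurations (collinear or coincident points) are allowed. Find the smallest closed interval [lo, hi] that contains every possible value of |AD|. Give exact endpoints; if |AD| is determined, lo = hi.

|AB| ∈ {9}
|BC| ∈ {27}
|CD| ∈ {2}
|AC| ∈ [18, 36]
|BD| ∈ [25, 29]
|AD| ∈ [16, 38]

|AD| ∈ [16, 38]  (≈ [16.0000, 38.0000])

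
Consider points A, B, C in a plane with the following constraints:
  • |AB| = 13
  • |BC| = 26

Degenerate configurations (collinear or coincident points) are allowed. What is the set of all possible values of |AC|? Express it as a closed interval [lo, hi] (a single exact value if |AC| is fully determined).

|AC| ∈ [13, 39]  (≈ [13.0000, 39.0000])

|AB| ∈ {13}
|BC| ∈ {26}
|AC| ∈ [13, 39]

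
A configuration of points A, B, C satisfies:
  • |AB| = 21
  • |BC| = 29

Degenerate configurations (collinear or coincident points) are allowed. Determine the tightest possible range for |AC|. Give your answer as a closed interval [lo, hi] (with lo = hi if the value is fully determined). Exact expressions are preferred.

|AC| ∈ [8, 50]  (≈ [8.0000, 50.0000])

|AB| ∈ {21}
|BC| ∈ {29}
|AC| ∈ [8, 50]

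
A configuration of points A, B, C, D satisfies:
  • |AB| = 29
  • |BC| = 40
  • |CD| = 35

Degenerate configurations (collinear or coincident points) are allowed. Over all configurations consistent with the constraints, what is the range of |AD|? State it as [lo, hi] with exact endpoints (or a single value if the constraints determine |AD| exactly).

|AB| ∈ {29}
|BC| ∈ {40}
|CD| ∈ {35}
|AC| ∈ [11, 69]
|BD| ∈ [5, 75]
|AD| ∈ [0, 104]

|AD| ∈ [0, 104]  (≈ [0.0000, 104.0000])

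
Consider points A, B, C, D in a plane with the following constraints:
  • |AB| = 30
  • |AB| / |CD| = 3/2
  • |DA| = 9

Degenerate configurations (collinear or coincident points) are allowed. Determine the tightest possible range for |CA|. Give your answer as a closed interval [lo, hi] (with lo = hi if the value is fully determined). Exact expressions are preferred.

|AB| ∈ {30}
|AD| ∈ {9}
|CD| ∈ {20}
|BD| ∈ [21, 39]
|AC| ∈ [11, 29]
|BC| ∈ [1, 59]

|CA| ∈ [11, 29]  (≈ [11.0000, 29.0000])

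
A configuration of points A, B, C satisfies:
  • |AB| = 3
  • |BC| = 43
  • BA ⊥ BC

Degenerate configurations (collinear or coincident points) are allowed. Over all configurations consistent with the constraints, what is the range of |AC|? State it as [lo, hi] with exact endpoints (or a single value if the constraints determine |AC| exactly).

|AC| = √(1858)  (≈ 43.1045)

|AB| ∈ {3}
|BC| ∈ {43}
|AC| ∈ {√(1858)}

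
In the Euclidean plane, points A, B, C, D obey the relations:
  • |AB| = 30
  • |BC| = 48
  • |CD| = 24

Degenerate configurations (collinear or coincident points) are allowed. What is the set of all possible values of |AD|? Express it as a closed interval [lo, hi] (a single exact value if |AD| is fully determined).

|AB| ∈ {30}
|BC| ∈ {48}
|CD| ∈ {24}
|AC| ∈ [18, 78]
|BD| ∈ [24, 72]
|AD| ∈ [0, 102]

|AD| ∈ [0, 102]  (≈ [0.0000, 102.0000])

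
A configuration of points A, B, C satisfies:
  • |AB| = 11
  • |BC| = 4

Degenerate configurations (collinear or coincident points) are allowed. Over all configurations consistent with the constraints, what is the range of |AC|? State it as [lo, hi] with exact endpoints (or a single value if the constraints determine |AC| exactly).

|AB| ∈ {11}
|BC| ∈ {4}
|AC| ∈ [7, 15]

|AC| ∈ [7, 15]  (≈ [7.0000, 15.0000])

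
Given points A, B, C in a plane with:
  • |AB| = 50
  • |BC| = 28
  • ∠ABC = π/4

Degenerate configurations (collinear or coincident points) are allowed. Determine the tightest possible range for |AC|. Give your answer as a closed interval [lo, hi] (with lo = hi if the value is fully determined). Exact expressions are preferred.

|AB| ∈ {50}
|BC| ∈ {28}
|AC| ∈ {2·√(821 - 350·√(2))}

|AC| = 2·√(821 - 350·√(2))  (≈ 36.1123)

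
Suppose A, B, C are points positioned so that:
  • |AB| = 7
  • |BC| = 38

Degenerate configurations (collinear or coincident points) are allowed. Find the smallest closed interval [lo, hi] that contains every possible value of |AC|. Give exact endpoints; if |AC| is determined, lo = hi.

|AB| ∈ {7}
|BC| ∈ {38}
|AC| ∈ [31, 45]

|AC| ∈ [31, 45]  (≈ [31.0000, 45.0000])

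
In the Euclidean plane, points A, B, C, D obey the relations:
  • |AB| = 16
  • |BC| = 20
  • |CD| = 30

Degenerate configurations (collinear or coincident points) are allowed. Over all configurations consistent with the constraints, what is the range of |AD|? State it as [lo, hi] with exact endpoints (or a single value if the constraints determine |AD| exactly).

|AB| ∈ {16}
|BC| ∈ {20}
|CD| ∈ {30}
|AC| ∈ [4, 36]
|BD| ∈ [10, 50]
|AD| ∈ [0, 66]

|AD| ∈ [0, 66]  (≈ [0.0000, 66.0000])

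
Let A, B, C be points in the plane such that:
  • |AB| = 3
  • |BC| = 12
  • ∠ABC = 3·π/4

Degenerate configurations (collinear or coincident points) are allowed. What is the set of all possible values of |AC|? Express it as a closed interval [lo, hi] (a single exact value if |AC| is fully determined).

|AB| ∈ {3}
|BC| ∈ {12}
|AC| ∈ {3·√(4·√(2) + 17)}

|AC| = 3·√(4·√(2) + 17)  (≈ 14.2798)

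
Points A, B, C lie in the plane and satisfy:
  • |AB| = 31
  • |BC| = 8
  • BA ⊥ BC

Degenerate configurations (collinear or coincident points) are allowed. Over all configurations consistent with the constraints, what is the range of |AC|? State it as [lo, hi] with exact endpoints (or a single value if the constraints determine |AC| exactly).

|AB| ∈ {31}
|BC| ∈ {8}
|AC| ∈ {5·√(41)}

|AC| = 5·√(41)  (≈ 32.0156)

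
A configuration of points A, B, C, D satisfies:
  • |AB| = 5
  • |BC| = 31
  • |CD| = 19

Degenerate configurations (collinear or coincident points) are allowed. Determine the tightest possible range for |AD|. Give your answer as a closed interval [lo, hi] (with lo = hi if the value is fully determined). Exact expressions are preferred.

|AB| ∈ {5}
|BC| ∈ {31}
|CD| ∈ {19}
|AC| ∈ [26, 36]
|BD| ∈ [12, 50]
|AD| ∈ [7, 55]

|AD| ∈ [7, 55]  (≈ [7.0000, 55.0000])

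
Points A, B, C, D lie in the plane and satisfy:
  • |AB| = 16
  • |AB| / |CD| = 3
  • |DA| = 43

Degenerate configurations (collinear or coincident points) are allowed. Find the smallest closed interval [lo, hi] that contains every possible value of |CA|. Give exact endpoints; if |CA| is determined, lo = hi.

|AB| ∈ {16}
|AD| ∈ {43}
|CD| ∈ {16/3}
|BD| ∈ [27, 59]
|AC| ∈ [113/3, 145/3]
|BC| ∈ [65/3, 193/3]

|CA| ∈ [113/3, 145/3]  (≈ [37.6667, 48.3333])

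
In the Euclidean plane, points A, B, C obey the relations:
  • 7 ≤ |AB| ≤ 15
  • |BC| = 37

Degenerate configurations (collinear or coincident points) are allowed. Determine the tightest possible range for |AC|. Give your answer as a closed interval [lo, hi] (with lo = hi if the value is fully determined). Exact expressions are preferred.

|AC| ∈ [22, 52]  (≈ [22.0000, 52.0000])

|AB| ∈ [7, 15]
|BC| ∈ {37}
|AC| ∈ [22, 52]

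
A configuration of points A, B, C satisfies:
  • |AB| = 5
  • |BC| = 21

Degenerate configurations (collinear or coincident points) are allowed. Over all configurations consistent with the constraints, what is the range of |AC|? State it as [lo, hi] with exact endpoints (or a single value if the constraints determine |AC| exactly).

|AB| ∈ {5}
|BC| ∈ {21}
|AC| ∈ [16, 26]

|AC| ∈ [16, 26]  (≈ [16.0000, 26.0000])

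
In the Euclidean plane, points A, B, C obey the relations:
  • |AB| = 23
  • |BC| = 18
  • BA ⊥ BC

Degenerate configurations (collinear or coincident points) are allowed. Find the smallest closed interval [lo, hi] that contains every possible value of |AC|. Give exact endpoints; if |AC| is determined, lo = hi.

|AC| = √(853)  (≈ 29.2062)

|AB| ∈ {23}
|BC| ∈ {18}
|AC| ∈ {√(853)}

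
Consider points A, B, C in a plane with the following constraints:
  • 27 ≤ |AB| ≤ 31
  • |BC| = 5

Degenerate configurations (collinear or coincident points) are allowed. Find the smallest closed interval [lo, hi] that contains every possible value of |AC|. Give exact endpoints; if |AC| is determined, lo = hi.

|AC| ∈ [22, 36]  (≈ [22.0000, 36.0000])

|AB| ∈ [27, 31]
|BC| ∈ {5}
|AC| ∈ [22, 36]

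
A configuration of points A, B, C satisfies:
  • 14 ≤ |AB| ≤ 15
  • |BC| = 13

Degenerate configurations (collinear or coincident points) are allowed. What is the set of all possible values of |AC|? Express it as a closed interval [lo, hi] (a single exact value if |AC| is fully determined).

|AB| ∈ [14, 15]
|BC| ∈ {13}
|AC| ∈ [1, 28]

|AC| ∈ [1, 28]  (≈ [1.0000, 28.0000])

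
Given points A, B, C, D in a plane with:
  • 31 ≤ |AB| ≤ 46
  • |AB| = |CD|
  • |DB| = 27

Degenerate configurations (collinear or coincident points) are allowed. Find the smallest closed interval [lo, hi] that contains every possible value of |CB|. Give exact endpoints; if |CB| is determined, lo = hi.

|CB| ∈ [4, 73]  (≈ [4.0000, 73.0000])

|AB| ∈ [31, 46]
|BD| ∈ {27}
|CD| ∈ [31, 46]
|AD| ∈ [4, 73]
|BC| ∈ [4, 73]
|AC| ∈ [0, 119]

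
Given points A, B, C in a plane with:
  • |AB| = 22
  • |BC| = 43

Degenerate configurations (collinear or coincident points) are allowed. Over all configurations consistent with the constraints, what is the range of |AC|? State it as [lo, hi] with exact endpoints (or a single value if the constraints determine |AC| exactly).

|AC| ∈ [21, 65]  (≈ [21.0000, 65.0000])

|AB| ∈ {22}
|BC| ∈ {43}
|AC| ∈ [21, 65]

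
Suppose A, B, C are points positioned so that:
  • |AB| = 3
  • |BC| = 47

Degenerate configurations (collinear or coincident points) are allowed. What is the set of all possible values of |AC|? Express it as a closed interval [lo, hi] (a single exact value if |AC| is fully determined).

|AB| ∈ {3}
|BC| ∈ {47}
|AC| ∈ [44, 50]

|AC| ∈ [44, 50]  (≈ [44.0000, 50.0000])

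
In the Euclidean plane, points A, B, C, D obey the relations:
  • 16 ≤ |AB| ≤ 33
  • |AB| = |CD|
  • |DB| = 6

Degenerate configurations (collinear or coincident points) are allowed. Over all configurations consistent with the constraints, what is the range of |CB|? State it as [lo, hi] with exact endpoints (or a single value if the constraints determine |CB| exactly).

|CB| ∈ [10, 39]  (≈ [10.0000, 39.0000])

|AB| ∈ [16, 33]
|BD| ∈ {6}
|CD| ∈ [16, 33]
|AD| ∈ [10, 39]
|BC| ∈ [10, 39]
|AC| ∈ [0, 72]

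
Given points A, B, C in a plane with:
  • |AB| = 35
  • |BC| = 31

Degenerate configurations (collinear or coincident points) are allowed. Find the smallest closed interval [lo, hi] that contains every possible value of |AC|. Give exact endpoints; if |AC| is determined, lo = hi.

|AC| ∈ [4, 66]  (≈ [4.0000, 66.0000])

|AB| ∈ {35}
|BC| ∈ {31}
|AC| ∈ [4, 66]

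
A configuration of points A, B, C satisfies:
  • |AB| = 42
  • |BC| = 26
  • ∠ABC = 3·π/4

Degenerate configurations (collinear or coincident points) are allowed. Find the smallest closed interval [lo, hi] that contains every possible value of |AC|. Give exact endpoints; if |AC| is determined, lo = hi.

|AC| = 2·√(273·√(2) + 610)  (≈ 63.1215)

|AB| ∈ {42}
|BC| ∈ {26}
|AC| ∈ {2·√(273·√(2) + 610)}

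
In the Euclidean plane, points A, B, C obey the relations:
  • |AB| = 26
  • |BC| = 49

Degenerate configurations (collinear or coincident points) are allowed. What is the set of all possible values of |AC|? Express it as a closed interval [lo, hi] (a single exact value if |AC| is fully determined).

|AB| ∈ {26}
|BC| ∈ {49}
|AC| ∈ [23, 75]

|AC| ∈ [23, 75]  (≈ [23.0000, 75.0000])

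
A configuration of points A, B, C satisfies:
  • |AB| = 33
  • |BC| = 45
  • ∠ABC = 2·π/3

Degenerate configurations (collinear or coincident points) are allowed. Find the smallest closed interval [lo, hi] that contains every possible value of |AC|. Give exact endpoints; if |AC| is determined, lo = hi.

|AC| = 3·√(511)  (≈ 67.8159)

|AB| ∈ {33}
|BC| ∈ {45}
|AC| ∈ {3·√(511)}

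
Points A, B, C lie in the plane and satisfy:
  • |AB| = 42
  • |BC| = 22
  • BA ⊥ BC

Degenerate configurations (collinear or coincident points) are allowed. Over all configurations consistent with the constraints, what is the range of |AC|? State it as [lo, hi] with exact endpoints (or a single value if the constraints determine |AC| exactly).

|AC| = 2·√(562)  (≈ 47.4131)

|AB| ∈ {42}
|BC| ∈ {22}
|AC| ∈ {2·√(562)}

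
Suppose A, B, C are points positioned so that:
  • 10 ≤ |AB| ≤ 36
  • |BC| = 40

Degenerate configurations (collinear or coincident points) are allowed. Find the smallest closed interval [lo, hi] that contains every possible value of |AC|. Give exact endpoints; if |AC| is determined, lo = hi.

|AB| ∈ [10, 36]
|BC| ∈ {40}
|AC| ∈ [4, 76]

|AC| ∈ [4, 76]  (≈ [4.0000, 76.0000])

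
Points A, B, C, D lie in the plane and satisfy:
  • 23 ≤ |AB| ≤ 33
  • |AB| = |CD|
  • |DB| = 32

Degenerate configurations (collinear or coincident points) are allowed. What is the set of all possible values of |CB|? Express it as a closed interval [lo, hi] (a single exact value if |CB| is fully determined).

|CB| ∈ [0, 65]  (≈ [0.0000, 65.0000])

|AB| ∈ [23, 33]
|BD| ∈ {32}
|CD| ∈ [23, 33]
|AD| ∈ [0, 65]
|BC| ∈ [0, 65]
|AC| ∈ [0, 98]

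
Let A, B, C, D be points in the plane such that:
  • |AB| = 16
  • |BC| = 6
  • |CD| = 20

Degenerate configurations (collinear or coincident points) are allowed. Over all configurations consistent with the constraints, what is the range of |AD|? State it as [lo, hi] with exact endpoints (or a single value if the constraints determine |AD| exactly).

|AD| ∈ [0, 42]  (≈ [0.0000, 42.0000])

|AB| ∈ {16}
|BC| ∈ {6}
|CD| ∈ {20}
|AC| ∈ [10, 22]
|BD| ∈ [14, 26]
|AD| ∈ [0, 42]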